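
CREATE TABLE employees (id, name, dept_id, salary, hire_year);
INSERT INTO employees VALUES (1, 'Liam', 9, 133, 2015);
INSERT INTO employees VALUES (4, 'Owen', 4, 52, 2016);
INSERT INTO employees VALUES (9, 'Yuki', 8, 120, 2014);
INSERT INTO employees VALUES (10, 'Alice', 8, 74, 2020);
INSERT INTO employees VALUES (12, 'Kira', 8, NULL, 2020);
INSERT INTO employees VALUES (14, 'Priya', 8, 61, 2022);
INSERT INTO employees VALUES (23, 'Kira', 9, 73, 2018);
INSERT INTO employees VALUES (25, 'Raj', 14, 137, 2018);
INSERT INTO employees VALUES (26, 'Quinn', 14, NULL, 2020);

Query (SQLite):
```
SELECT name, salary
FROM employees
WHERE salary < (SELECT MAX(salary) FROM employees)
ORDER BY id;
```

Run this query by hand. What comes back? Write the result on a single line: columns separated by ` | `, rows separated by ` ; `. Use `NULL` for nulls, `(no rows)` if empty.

Liam | 133 ; Owen | 52 ; Yuki | 120 ; Alice | 74 ; Priya | 61 ; Kira | 73

Scalar subquery: MAX(salary) over all employees rows = 137.
Keep rows where salary < that value.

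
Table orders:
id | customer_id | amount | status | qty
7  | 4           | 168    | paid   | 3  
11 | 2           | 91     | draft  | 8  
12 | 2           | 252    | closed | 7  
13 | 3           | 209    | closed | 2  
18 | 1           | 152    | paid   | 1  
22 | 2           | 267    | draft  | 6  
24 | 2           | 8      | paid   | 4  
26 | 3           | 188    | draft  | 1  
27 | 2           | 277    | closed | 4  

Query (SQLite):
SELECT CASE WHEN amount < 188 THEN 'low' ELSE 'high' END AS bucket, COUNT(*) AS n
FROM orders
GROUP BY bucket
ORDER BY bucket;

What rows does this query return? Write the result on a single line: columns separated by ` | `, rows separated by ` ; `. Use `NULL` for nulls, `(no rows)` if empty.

high | 5 ; low | 4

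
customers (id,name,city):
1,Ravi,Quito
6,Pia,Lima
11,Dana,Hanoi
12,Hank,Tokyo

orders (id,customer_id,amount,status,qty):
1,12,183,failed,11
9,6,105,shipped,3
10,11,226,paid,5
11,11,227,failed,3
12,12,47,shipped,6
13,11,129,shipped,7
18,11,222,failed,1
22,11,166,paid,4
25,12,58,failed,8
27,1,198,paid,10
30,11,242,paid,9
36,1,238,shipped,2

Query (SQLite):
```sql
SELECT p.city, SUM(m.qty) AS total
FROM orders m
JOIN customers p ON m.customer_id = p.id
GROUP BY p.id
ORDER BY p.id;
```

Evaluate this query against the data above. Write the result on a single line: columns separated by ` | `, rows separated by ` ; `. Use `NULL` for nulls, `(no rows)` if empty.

Quito | 12 ; Lima | 3 ; Hanoi | 29 ; Tokyo | 25

Join each orders row to its customers via customer_id.
Group joined rows by customers.id; compute SUM(m.qty) per group.
  1: ids {27, 36} → SUM(m.qty)=12
  6: ids {9} → SUM(m.qty)=3
  11: ids {10, 11, 13, 18, 22, 30} → SUM(m.qty)=29
  12: ids {1, 12, 25} → SUM(m.qty)=25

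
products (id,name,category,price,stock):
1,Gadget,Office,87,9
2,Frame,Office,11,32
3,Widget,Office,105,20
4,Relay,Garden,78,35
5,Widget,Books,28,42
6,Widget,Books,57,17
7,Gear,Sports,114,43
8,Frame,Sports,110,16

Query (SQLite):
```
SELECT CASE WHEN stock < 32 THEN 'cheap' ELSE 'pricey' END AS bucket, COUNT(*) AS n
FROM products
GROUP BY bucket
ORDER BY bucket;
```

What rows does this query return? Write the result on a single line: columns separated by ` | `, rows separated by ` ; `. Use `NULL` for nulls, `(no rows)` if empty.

Bucket rows by stock < 32 → 'cheap' else 'pricey'; count each bucket.

cheap | 4 ; pricey | 4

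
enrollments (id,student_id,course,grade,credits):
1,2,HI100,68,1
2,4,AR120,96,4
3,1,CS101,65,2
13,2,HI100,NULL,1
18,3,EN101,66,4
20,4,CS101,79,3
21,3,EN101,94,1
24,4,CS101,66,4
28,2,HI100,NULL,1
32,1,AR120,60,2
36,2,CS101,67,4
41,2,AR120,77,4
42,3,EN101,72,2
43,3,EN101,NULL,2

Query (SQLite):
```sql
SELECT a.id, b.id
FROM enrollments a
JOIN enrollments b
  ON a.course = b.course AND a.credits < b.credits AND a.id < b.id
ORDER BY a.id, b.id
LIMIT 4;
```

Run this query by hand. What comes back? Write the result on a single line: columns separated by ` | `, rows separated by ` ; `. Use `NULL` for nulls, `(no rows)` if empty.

3 | 20 ; 3 | 24 ; 3 | 36 ; 20 | 24

Pairs (a,b) with same course, a.credits < b.credits, a.id < b.id.
course groups: AR120:{2,32,41} CS101:{3,20,24,36} EN101:{18,21,42,43} HI100:{1,13,28}
Ordered by (a.id, b.id); first 4.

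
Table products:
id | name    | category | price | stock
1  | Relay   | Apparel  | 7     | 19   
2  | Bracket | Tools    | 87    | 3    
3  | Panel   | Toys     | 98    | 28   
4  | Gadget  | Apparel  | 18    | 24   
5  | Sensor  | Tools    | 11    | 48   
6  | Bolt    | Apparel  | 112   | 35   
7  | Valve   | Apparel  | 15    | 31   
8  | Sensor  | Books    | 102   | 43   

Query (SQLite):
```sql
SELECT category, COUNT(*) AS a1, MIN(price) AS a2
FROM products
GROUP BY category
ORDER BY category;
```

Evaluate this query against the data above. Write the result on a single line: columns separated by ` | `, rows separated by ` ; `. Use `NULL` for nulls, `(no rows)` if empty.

Group products by category.
Per group compute: COUNT(*), MIN(price).
  Apparel: ids {1, 4, 6, 7} → COUNT(*)=4, MIN(price)=7
  Books: ids {8} → COUNT(*)=1, MIN(price)=102
  Tools: ids {2, 5} → COUNT(*)=2, MIN(price)=11
  Toys: ids {3} → COUNT(*)=1, MIN(price)=98

Apparel | 4 | 7 ; Books | 1 | 102 ; Tools | 2 | 11 ; Toys | 1 | 98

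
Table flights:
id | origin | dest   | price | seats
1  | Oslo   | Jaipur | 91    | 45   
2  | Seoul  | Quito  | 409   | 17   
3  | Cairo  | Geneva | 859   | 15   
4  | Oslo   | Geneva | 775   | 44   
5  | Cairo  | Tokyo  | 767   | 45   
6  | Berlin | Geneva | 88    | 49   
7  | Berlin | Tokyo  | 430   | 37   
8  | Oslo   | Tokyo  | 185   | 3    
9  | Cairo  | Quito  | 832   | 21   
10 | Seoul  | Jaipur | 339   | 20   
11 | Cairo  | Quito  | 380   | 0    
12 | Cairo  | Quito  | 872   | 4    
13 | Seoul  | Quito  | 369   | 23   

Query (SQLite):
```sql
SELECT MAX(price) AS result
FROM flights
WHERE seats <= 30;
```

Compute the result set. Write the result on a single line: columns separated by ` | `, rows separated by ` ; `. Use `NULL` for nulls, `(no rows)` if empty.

872

Rows where seats <= 30 → price values: [409, 859, 185, 832, 339, 380, 872, 369].
MAX of non-NULL values = 872.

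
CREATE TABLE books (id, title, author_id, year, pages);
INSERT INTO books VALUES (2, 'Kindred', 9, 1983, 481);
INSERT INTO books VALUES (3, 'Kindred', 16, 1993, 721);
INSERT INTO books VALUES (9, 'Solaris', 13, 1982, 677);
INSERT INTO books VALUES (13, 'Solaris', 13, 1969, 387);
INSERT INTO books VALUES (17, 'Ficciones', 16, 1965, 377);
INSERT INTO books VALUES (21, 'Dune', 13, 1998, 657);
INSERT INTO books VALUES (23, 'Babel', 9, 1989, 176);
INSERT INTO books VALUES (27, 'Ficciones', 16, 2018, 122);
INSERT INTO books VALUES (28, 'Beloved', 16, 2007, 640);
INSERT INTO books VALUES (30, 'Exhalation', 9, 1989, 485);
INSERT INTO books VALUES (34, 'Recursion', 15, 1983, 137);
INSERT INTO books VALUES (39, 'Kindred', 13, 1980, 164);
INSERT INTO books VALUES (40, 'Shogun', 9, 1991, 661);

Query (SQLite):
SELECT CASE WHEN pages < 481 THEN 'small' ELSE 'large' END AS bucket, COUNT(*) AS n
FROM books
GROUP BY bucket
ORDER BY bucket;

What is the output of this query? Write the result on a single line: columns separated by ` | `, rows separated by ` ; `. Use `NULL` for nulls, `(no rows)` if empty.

large | 7 ; small | 6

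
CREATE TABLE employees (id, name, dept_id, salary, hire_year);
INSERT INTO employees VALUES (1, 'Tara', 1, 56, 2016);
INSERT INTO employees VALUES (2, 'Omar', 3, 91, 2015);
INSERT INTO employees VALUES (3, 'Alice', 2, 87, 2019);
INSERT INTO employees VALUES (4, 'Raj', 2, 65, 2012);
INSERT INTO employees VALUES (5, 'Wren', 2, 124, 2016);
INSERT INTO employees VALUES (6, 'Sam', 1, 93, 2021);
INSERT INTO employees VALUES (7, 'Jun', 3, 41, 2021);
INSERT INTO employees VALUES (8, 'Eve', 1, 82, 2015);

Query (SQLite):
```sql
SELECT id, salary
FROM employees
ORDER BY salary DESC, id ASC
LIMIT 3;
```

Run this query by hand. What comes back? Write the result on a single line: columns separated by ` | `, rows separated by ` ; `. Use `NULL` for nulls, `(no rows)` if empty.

5 | 124 ; 6 | 93 ; 2 | 91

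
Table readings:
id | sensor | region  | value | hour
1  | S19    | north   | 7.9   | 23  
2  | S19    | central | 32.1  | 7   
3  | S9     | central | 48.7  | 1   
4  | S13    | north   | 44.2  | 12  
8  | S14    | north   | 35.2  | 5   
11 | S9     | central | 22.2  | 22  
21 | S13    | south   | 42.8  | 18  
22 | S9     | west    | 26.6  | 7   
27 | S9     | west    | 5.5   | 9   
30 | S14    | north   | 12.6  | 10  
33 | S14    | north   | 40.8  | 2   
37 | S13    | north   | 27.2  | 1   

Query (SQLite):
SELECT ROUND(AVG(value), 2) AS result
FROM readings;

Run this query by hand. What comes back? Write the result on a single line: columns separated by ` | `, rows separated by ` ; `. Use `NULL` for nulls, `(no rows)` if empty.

28.82

All value values: [7.9, 32.1, 48.7, 44.2, 35.2, 22.2, 42.8, 26.6, 5.5, 12.6, 40.8, 27.2].
AVG = 345.8 / 12 (rounded to 2 dp).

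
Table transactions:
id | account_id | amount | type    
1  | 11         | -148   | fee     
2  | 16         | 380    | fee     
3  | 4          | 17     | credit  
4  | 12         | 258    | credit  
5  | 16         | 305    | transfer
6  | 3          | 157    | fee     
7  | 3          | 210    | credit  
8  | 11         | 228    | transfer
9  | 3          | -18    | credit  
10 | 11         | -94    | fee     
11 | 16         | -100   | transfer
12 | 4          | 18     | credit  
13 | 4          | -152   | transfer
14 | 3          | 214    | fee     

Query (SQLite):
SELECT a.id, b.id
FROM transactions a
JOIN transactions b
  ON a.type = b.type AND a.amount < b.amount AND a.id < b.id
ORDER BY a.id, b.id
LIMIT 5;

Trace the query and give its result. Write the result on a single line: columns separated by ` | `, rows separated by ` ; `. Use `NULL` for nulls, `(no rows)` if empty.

1 | 2 ; 1 | 6 ; 1 | 10 ; 1 | 14 ; 3 | 4

Pairs (a,b) with same type, a.amount < b.amount, a.id < b.id.
type groups: credit:{3,4,7,9,12} fee:{1,2,6,10,14} transfer:{5,8,11,13}
Ordered by (a.id, b.id); first 5.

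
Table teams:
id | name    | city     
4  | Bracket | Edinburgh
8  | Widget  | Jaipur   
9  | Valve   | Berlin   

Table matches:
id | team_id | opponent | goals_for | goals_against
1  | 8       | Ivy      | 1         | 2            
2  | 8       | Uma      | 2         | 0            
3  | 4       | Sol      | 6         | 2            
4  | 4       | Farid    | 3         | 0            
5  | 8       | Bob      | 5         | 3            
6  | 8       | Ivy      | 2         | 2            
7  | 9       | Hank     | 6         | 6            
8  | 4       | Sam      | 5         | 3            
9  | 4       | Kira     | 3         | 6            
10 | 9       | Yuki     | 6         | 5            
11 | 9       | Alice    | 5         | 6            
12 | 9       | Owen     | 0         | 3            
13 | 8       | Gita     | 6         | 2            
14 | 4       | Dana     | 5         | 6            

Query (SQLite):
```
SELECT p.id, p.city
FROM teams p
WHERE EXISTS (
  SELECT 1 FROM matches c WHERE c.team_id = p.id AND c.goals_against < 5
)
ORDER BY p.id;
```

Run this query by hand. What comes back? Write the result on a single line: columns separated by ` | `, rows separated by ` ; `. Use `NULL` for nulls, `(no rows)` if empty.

4 | Edinburgh ; 8 | Jaipur ; 9 | Berlin

For each teams row, check whether any matches with matching team_id has goals_against < 5.
Keep rows where that is true.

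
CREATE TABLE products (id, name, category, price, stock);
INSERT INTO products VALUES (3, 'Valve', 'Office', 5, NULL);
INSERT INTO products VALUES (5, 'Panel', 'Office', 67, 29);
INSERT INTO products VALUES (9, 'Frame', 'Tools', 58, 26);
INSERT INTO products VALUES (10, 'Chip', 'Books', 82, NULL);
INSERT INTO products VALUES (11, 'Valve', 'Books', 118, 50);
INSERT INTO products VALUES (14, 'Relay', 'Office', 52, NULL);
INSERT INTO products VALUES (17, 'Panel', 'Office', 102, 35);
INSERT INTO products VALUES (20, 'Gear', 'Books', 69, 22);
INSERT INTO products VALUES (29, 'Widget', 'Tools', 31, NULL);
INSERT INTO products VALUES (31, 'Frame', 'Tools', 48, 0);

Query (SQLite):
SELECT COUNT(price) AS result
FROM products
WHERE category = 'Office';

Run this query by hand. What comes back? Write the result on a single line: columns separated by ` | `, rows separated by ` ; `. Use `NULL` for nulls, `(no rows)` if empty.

4

Rows where category='Office' → price values: [5, 67, 52, 102].
COUNT(price) counts non-NULL values → 4.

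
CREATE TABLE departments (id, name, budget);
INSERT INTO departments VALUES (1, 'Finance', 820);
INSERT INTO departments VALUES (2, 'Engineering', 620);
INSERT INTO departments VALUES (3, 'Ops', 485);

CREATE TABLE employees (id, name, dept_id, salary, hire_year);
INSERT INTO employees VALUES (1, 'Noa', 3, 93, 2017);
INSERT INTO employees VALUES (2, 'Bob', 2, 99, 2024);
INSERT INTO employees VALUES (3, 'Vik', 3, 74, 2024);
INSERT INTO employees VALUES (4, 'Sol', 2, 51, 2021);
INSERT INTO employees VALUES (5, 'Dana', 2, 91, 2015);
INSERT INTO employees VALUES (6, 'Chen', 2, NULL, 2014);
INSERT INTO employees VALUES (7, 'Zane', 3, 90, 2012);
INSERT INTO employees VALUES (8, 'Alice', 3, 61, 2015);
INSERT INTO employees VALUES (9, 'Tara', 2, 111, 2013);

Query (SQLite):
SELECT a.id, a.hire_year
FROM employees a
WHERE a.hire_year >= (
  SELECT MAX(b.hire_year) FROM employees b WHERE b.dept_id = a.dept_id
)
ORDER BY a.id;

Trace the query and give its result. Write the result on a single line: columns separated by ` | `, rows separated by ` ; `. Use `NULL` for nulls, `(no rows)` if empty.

For each employees row a, compute MAX(hire_year) over rows sharing a.dept_id.
Keep row a if a.hire_year >= that per-group MAX.
  dept_id=2: MAX(hire_year) = 2024
  dept_id=3: MAX(hire_year) = 2024

2 | 2024 ; 3 | 2024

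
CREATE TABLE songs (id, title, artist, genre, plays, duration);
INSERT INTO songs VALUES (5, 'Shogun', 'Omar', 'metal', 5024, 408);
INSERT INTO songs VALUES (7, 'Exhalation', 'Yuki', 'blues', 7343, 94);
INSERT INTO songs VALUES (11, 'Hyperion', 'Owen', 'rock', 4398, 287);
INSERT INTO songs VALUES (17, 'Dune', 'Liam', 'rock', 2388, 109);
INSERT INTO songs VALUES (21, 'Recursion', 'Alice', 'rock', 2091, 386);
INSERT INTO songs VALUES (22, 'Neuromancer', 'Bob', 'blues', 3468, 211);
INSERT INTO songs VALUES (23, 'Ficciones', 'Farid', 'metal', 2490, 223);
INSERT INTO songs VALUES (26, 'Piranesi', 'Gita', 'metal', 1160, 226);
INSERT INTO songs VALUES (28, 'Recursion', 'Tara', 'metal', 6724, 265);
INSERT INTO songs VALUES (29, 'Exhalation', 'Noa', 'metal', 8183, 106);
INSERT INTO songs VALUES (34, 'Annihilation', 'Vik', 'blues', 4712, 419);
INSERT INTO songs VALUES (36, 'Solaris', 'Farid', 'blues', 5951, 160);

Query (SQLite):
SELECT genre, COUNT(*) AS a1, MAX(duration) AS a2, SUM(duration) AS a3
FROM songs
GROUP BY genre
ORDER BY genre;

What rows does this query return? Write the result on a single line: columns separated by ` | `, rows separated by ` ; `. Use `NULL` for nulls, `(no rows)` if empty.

Group songs by genre.
Per group compute: COUNT(*), MAX(duration), SUM(duration).
  blues: ids {7, 22, 34, 36} → COUNT(*)=4, MAX(duration)=419, SUM(duration)=884
  metal: ids {5, 23, 26, 28, 29} → COUNT(*)=5, MAX(duration)=408, SUM(duration)=1228
  rock: ids {11, 17, 21} → COUNT(*)=3, MAX(duration)=386, SUM(duration)=782

blues | 4 | 419 | 884 ; metal | 5 | 408 | 1228 ; rock | 3 | 386 | 782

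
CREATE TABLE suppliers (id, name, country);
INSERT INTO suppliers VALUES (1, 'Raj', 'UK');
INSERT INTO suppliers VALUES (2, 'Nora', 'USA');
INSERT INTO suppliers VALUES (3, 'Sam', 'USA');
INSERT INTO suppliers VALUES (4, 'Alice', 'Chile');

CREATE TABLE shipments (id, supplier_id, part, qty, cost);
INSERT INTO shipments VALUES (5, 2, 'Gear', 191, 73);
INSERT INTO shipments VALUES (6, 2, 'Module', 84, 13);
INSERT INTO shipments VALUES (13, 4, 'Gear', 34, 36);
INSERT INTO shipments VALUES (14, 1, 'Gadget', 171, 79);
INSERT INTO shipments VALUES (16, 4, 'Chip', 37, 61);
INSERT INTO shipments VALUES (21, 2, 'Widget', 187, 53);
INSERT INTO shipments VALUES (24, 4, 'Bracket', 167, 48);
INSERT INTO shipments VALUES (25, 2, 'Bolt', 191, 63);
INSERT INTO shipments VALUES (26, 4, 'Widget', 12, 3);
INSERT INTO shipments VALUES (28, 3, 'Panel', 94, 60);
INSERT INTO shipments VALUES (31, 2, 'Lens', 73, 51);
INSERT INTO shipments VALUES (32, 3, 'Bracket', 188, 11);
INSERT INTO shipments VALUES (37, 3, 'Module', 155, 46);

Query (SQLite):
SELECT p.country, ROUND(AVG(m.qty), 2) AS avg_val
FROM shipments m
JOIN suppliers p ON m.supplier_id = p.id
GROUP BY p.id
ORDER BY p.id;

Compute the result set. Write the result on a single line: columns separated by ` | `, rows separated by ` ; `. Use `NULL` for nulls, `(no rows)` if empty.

Join each shipments row to its suppliers via supplier_id.
Group joined rows by suppliers.id; compute ROUND(AVG(m.qty), 2) per group.
  1: ids {14} → ROUND(AVG(m.qty), 2)=171
  2: ids {5, 6, 21, 25, 31} → ROUND(AVG(m.qty), 2)=145.2
  3: ids {28, 32, 37} → ROUND(AVG(m.qty), 2)=145.67
  4: ids {13, 16, 24, 26} → ROUND(AVG(m.qty), 2)=62.5

UK | 171 ; USA | 145.2 ; USA | 145.67 ; Chile | 62.5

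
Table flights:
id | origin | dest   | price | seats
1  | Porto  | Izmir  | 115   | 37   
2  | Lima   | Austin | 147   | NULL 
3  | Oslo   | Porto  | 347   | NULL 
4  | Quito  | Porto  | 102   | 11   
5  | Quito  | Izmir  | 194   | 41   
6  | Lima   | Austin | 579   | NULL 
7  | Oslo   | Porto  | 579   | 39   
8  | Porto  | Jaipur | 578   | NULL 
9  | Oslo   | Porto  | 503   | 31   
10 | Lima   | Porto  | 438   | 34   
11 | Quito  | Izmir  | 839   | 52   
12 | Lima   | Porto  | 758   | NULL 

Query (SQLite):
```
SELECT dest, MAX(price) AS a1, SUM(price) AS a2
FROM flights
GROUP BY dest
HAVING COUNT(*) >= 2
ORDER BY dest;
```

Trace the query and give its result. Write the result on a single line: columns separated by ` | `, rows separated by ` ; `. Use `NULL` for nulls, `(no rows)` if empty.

Group flights by dest.
Per group compute: MAX(price), SUM(price).
HAVING: drop groups with fewer than 2 rows.
  Austin: ids {2, 6} → MAX(price)=579, SUM(price)=726
  Izmir: ids {1, 5, 11} → MAX(price)=839, SUM(price)=1148
  Jaipur: ids {8} → MAX(price)=578, SUM(price)=578
  Porto: ids {3, 4, 7, 9, 10, 12} → MAX(price)=758, SUM(price)=2727

Austin | 579 | 726 ; Izmir | 839 | 1148 ; Porto | 758 | 2727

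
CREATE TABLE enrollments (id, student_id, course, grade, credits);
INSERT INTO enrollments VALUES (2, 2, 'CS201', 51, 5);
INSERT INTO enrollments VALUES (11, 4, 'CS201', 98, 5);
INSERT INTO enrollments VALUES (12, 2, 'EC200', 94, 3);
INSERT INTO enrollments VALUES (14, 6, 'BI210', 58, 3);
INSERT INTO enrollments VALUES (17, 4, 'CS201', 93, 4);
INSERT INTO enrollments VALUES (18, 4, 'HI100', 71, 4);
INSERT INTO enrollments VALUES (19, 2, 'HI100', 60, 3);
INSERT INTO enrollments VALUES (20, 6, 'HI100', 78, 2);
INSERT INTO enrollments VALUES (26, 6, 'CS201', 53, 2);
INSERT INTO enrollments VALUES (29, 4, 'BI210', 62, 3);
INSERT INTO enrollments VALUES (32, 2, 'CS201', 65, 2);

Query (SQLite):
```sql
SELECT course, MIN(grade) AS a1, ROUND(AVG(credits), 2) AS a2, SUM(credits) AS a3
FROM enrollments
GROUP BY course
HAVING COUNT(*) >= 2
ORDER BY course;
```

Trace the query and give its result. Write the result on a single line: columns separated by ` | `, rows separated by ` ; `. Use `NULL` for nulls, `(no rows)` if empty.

BI210 | 58 | 3 | 6 ; CS201 | 51 | 3.6 | 18 ; HI100 | 60 | 3 | 9

Group enrollments by course.
Per group compute: MIN(grade), ROUND(AVG(credits), 2), SUM(credits).
HAVING: drop groups with fewer than 2 rows.
  BI210: ids {14, 29} → MIN(grade)=58, ROUND(AVG(credits), 2)=3, SUM(credits)=6
  CS201: ids {2, 11, 17, 26, 32} → MIN(grade)=51, ROUND(AVG(credits), 2)=3.6, SUM(credits)=18
  EC200: ids {12} → MIN(grade)=94, ROUND(AVG(credits), 2)=3, SUM(credits)=3
  HI100: ids {18, 19, 20} → MIN(grade)=60, ROUND(AVG(credits), 2)=3, SUM(credits)=9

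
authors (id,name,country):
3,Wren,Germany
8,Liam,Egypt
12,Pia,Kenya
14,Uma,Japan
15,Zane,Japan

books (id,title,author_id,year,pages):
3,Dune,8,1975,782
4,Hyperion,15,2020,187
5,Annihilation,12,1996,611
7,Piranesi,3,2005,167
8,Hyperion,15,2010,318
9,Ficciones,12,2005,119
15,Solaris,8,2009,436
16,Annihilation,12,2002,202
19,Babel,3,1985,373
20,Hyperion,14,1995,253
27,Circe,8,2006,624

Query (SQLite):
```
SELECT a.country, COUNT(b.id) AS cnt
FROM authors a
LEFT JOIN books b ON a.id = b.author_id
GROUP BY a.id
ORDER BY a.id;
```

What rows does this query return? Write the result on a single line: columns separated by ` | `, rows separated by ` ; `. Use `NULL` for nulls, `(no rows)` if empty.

Germany | 2 ; Egypt | 3 ; Kenya | 3 ; Japan | 1 ; Japan | 2

LEFT JOIN keeps every authors row; unmatched ones get NULL for books columns.
Group by authors.id and compute COUNT(b.id). COUNT(col) of an all-NULL group is 0.
  3: ids {7, 19} → COUNT(b.id)=2
  8: ids {3, 15, 27} → COUNT(b.id)=3
  12: ids {5, 9, 16} → COUNT(b.id)=3
  14: ids {20} → COUNT(b.id)=1
  15: ids {4, 8} → COUNT(b.id)=2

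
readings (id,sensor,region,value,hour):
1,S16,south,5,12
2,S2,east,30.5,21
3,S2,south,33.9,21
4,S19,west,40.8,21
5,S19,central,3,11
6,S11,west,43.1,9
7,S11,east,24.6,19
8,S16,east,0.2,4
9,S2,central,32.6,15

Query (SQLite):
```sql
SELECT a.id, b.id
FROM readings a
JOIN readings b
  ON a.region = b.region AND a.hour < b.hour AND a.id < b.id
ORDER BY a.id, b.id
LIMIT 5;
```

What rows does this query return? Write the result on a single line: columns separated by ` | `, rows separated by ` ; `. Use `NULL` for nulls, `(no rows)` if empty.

Pairs (a,b) with same region, a.hour < b.hour, a.id < b.id.
region groups: central:{5,9} east:{2,7,8} south:{1,3} west:{4,6}
Ordered by (a.id, b.id); first 5.

1 | 3 ; 5 | 9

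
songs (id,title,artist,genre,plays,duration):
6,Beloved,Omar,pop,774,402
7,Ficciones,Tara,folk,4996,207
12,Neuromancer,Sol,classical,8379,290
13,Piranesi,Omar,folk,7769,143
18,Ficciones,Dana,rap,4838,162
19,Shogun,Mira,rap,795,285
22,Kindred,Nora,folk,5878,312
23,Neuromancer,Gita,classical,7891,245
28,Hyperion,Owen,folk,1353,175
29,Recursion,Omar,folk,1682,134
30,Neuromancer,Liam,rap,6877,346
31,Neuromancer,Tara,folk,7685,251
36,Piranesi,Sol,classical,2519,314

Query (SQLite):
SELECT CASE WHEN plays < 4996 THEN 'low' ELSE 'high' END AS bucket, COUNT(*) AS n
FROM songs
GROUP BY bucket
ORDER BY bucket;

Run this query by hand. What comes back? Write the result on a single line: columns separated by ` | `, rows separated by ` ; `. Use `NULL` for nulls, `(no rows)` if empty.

high | 7 ; low | 6

Bucket rows by plays < 4996 → 'low' else 'high'; count each bucket.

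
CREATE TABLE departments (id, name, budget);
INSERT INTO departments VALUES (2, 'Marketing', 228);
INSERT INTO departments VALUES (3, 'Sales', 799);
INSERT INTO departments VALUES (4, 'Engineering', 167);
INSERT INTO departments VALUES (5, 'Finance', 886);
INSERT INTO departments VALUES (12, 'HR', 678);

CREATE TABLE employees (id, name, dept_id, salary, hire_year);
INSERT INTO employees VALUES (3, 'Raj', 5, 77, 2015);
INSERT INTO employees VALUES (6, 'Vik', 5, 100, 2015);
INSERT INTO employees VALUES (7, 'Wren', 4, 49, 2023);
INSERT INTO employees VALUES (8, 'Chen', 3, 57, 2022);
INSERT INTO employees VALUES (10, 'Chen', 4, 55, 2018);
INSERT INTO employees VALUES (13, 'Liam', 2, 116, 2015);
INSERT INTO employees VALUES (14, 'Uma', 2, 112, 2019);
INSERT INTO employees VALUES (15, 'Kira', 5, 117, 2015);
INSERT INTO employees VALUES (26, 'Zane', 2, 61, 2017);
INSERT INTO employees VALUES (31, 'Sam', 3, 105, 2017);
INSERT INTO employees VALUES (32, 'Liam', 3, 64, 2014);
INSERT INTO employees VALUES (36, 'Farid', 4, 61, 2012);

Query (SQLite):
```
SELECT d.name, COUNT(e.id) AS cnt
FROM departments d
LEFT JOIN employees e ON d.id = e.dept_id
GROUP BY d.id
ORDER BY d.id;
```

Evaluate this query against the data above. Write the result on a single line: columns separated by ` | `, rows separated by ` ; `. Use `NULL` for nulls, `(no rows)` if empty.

LEFT JOIN keeps every departments row; unmatched ones get NULL for employees columns.
Group by departments.id and compute COUNT(e.id). COUNT(col) of an all-NULL group is 0.
  2: ids {13, 14, 26} → COUNT(e.id)=3
  3: ids {8, 31, 32} → COUNT(e.id)=3
  4: ids {7, 10, 36} → COUNT(e.id)=3
  5: ids {3, 6, 15} → COUNT(e.id)=3
  12: ids {—} → COUNT(e.id)=0

Marketing | 3 ; Sales | 3 ; Engineering | 3 ; Finance | 3 ; HR | 0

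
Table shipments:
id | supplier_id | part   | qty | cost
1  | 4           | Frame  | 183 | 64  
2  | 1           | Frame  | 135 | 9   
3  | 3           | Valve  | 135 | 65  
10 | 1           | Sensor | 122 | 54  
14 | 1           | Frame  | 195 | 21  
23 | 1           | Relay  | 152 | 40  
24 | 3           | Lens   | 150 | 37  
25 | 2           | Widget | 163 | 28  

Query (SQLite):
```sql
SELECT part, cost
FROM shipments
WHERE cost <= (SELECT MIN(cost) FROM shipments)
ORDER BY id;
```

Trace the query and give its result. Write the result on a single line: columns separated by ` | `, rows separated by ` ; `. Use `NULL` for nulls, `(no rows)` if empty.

Frame | 9

Scalar subquery: MIN(cost) over all shipments rows = 9.
Keep rows where cost <= that value.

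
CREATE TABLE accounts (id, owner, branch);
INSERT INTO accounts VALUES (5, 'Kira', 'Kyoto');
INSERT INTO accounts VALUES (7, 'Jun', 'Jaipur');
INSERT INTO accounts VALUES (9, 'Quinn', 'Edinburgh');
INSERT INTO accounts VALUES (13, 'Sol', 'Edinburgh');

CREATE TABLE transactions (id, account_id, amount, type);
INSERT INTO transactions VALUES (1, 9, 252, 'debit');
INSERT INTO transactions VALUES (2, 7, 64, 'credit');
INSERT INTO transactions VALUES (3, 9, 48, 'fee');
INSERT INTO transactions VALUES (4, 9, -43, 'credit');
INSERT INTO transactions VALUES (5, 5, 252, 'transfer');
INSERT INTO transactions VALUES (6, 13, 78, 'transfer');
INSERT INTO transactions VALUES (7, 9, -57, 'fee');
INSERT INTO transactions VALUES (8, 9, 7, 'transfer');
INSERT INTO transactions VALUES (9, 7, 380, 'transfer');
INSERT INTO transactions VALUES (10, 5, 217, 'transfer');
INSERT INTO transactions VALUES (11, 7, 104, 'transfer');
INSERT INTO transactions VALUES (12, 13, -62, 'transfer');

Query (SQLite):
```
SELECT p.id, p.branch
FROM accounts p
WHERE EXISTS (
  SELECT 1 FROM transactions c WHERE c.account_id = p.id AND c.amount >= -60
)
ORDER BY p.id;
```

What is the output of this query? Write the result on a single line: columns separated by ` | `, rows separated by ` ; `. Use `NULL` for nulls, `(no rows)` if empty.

For each accounts row, check whether any transactions with matching account_id has amount >= -60.
Keep rows where that is true.

5 | Kyoto ; 7 | Jaipur ; 9 | Edinburgh ; 13 | Edinburgh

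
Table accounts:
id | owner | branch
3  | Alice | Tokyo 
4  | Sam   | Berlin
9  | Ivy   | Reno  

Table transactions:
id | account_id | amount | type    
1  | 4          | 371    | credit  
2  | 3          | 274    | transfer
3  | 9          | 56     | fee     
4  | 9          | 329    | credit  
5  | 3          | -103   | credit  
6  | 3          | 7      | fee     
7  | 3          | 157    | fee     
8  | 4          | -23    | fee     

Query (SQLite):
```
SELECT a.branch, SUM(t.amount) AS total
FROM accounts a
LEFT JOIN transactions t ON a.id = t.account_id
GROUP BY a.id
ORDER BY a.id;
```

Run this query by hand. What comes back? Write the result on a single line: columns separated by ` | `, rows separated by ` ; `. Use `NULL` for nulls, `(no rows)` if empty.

LEFT JOIN keeps every accounts row; unmatched ones get NULL for transactions columns.
Group by accounts.id and compute SUM(t.amount). SUM over an all-NULL group is NULL.
  3: ids {2, 5, 6, 7} → SUM(t.amount)=335
  4: ids {1, 8} → SUM(t.amount)=348
  9: ids {3, 4} → SUM(t.amount)=385

Tokyo | 335 ; Berlin | 348 ; Reno | 385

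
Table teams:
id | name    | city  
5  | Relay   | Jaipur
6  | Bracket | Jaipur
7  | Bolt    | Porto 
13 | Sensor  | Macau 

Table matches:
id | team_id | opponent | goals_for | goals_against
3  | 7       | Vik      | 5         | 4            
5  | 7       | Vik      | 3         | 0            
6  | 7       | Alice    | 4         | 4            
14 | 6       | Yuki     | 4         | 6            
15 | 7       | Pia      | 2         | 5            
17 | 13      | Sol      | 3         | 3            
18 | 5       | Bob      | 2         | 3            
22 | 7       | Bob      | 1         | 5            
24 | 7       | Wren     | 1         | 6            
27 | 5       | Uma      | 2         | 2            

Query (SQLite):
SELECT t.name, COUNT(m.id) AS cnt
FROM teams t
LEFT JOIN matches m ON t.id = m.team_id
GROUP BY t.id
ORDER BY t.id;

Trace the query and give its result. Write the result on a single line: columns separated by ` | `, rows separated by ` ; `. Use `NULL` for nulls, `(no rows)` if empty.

LEFT JOIN keeps every teams row; unmatched ones get NULL for matches columns.
Group by teams.id and compute COUNT(m.id). COUNT(col) of an all-NULL group is 0.
  5: ids {18, 27} → COUNT(m.id)=2
  6: ids {14} → COUNT(m.id)=1
  7: ids {3, 5, 6, 15, 22, 24} → COUNT(m.id)=6
  13: ids {17} → COUNT(m.id)=1

Relay | 2 ; Bracket | 1 ; Bolt | 6 ; Sensor | 1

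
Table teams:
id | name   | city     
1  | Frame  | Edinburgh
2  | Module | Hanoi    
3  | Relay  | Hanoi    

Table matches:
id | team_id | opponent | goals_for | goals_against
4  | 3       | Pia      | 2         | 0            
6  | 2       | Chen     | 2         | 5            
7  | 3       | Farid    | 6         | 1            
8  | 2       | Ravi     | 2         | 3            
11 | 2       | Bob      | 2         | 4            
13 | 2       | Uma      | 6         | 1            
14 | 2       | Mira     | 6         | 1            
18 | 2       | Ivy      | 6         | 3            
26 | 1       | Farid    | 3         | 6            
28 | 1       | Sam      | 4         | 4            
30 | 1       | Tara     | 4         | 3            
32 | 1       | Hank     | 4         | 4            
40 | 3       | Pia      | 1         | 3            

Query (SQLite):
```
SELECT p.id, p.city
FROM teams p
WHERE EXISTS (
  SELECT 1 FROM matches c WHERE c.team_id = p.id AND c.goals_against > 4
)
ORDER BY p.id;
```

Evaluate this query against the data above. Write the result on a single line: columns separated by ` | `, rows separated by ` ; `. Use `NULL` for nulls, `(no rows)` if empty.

For each teams row, check whether any matches with matching team_id has goals_against > 4.
Keep rows where that is true.

1 | Edinburgh ; 2 | Hanoi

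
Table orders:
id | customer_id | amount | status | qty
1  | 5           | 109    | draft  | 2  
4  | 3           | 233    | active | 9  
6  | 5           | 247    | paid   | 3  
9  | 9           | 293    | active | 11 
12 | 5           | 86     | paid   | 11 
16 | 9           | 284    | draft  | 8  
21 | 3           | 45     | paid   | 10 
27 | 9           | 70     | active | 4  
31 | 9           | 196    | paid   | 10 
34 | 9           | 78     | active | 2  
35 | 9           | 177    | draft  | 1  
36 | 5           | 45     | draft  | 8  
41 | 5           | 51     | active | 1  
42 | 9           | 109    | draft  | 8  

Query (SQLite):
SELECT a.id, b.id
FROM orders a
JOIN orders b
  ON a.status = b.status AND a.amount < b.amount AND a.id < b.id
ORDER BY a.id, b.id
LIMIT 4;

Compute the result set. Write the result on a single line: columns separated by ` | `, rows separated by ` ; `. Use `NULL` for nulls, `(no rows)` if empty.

1 | 16 ; 1 | 35 ; 4 | 9 ; 12 | 31

Pairs (a,b) with same status, a.amount < b.amount, a.id < b.id.
status groups: active:{4,9,27,34,41} draft:{1,16,35,36,42} paid:{6,12,21,31}
Ordered by (a.id, b.id); first 4.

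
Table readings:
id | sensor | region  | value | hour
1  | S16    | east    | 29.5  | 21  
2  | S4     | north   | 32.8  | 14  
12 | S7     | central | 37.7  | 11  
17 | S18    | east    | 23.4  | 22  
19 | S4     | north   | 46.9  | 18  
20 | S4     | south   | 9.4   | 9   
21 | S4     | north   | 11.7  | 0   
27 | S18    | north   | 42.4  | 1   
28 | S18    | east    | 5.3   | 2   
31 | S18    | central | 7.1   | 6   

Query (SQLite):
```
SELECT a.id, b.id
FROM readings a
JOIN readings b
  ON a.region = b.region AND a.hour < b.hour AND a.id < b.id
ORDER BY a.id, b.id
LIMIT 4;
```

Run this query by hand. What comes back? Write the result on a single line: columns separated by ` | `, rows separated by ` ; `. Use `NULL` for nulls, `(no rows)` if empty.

Pairs (a,b) with same region, a.hour < b.hour, a.id < b.id.
region groups: central:{12,31} east:{1,17,28} north:{2,19,21,27} south:{20}
Ordered by (a.id, b.id); first 4.

1 | 17 ; 2 | 19 ; 21 | 27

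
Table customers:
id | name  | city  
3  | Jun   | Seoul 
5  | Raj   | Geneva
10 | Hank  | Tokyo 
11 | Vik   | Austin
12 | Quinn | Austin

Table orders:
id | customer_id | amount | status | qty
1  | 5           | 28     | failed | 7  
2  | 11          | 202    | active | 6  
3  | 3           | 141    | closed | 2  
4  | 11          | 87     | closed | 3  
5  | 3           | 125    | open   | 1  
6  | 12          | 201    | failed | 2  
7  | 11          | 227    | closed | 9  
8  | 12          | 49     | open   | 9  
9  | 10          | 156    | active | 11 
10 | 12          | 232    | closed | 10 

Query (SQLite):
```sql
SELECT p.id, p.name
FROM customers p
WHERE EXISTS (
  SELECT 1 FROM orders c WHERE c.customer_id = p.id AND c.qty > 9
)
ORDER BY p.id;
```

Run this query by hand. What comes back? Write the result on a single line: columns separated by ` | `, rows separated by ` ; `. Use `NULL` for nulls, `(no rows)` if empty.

10 | Hank ; 12 | Quinn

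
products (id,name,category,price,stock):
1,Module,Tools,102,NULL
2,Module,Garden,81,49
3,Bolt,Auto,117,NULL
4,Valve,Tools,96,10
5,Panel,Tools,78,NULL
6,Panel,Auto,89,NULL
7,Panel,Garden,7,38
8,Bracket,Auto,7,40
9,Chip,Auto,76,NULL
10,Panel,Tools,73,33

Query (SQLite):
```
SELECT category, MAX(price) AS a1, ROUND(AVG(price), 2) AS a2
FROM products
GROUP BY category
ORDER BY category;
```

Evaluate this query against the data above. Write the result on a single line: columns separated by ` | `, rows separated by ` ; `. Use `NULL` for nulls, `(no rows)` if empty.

Group products by category.
Per group compute: MAX(price), ROUND(AVG(price), 2).
  Auto: ids {3, 6, 8, 9} → MAX(price)=117, ROUND(AVG(price), 2)=72.25
  Garden: ids {2, 7} → MAX(price)=81, ROUND(AVG(price), 2)=44
  Tools: ids {1, 4, 5, 10} → MAX(price)=102, ROUND(AVG(price), 2)=87.25

Auto | 117 | 72.25 ; Garden | 81 | 44 ; Tools | 102 | 87.25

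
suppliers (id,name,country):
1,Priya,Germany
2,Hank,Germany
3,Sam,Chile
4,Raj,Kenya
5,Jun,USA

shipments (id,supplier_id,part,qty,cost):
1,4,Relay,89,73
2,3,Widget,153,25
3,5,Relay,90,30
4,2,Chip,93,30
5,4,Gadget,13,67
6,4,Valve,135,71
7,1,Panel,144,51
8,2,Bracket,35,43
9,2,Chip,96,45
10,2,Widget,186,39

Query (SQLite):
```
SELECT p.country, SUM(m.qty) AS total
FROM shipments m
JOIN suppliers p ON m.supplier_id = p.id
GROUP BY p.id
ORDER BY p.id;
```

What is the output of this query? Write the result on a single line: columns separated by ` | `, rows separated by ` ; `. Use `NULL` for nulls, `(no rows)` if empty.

Join each shipments row to its suppliers via supplier_id.
Group joined rows by suppliers.id; compute SUM(m.qty) per group.
  1: ids {7} → SUM(m.qty)=144
  2: ids {4, 8, 9, 10} → SUM(m.qty)=410
  3: ids {2} → SUM(m.qty)=153
  4: ids {1, 5, 6} → SUM(m.qty)=237
  5: ids {3} → SUM(m.qty)=90

Germany | 144 ; Germany | 410 ; Chile | 153 ; Kenya | 237 ; USA | 90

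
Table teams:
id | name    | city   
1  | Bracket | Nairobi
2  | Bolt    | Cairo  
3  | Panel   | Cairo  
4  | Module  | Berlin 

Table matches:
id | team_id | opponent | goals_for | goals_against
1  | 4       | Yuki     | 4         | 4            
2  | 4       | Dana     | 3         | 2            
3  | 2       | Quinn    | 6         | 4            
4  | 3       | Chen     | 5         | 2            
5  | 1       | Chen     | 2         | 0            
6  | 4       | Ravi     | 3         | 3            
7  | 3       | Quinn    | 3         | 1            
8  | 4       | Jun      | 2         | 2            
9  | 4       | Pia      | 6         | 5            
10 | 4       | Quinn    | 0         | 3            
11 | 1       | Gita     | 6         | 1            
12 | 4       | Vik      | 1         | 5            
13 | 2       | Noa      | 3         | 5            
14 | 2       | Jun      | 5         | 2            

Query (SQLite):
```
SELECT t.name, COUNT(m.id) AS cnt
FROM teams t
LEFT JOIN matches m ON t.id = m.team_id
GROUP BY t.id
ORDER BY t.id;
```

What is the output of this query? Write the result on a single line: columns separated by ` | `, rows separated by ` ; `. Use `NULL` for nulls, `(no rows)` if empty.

LEFT JOIN keeps every teams row; unmatched ones get NULL for matches columns.
Group by teams.id and compute COUNT(m.id). COUNT(col) of an all-NULL group is 0.
  1: ids {5, 11} → COUNT(m.id)=2
  2: ids {3, 13, 14} → COUNT(m.id)=3
  3: ids {4, 7} → COUNT(m.id)=2
  4: ids {1, 2, 6, 8, 9, 10, 12} → COUNT(m.id)=7

Bracket | 2 ; Bolt | 3 ; Panel | 2 ; Module | 7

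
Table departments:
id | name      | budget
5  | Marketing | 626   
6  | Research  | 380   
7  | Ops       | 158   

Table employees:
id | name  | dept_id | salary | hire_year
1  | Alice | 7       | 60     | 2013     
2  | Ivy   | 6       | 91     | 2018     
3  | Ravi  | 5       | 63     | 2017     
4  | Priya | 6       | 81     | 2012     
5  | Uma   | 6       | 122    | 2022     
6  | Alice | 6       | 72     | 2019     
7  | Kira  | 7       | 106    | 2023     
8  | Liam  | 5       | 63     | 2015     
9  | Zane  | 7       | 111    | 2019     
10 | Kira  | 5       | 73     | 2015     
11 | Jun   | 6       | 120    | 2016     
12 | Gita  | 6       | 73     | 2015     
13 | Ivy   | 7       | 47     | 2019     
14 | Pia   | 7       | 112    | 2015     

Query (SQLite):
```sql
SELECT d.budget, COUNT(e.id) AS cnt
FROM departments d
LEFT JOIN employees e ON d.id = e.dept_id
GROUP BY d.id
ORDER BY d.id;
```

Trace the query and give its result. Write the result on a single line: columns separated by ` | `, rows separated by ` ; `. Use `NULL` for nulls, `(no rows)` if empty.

LEFT JOIN keeps every departments row; unmatched ones get NULL for employees columns.
Group by departments.id and compute COUNT(e.id). COUNT(col) of an all-NULL group is 0.
  5: ids {3, 8, 10} → COUNT(e.id)=3
  6: ids {2, 4, 5, 6, 11, 12} → COUNT(e.id)=6
  7: ids {1, 7, 9, 13, 14} → COUNT(e.id)=5

626 | 3 ; 380 | 6 ; 158 | 5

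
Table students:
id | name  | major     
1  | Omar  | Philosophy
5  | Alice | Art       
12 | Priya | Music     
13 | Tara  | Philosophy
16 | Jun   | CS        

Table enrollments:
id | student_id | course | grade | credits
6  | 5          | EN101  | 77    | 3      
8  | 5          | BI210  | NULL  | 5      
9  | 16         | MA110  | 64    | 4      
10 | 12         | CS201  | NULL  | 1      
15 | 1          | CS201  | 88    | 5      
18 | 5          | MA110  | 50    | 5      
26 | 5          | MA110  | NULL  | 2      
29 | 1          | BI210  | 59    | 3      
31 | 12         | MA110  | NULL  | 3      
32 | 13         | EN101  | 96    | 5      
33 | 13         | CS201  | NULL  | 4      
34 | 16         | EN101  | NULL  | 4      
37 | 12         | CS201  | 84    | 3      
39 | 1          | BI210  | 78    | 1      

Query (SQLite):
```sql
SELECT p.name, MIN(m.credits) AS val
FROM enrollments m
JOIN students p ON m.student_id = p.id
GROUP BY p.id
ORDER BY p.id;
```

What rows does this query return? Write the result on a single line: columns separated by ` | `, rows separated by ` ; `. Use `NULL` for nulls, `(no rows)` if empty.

Omar | 1 ; Alice | 2 ; Priya | 1 ; Tara | 4 ; Jun | 4

Join each enrollments row to its students via student_id.
Group joined rows by students.id; compute MIN(m.credits) per group.
  1: ids {15, 29, 39} → MIN(m.credits)=1
  5: ids {6, 8, 18, 26} → MIN(m.credits)=2
  12: ids {10, 31, 37} → MIN(m.credits)=1
  13: ids {32, 33} → MIN(m.credits)=4
  16: ids {9, 34} → MIN(m.credits)=4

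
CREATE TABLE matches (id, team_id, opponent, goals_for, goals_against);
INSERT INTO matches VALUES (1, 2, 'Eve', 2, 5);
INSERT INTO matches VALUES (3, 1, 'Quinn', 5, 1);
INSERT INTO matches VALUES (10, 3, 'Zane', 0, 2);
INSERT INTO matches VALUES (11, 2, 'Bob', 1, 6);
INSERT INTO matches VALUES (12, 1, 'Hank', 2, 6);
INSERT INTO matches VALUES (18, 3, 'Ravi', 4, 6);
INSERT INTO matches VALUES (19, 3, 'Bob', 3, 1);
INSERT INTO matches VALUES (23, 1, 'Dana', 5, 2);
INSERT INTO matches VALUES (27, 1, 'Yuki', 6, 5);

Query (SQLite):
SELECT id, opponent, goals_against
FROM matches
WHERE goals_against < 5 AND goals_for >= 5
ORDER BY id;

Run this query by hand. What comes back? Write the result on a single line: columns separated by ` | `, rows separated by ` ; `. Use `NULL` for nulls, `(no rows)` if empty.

3 | Quinn | 1 ; 23 | Dana | 2

goals_against < 5: ids {3, 10, 19, 23}
goals_for >= 5: ids {3, 23, 27}
Combine with AND.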